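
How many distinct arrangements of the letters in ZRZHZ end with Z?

12

With the last slot taken by Z, it remains to arrange the other 4 letters (RZHZ).
Those 4 letters have Z appearing twice, giving (4)!/(2!) = 12.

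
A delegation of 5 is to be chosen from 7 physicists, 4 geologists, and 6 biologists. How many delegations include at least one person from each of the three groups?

Unrestricted: C(17,5) = 6188 ways to pick any 5 of the 17.
Selections missing a whole group: no physicists → C(10,5) = 252; no geologists → C(13,5) = 1287; no biologists → C(11,5) = 462.
Add back selections omitting two groups (i.e. drawn from a single group): C(7,5) + C(4,5) + C(6,5) = 27.
By inclusion–exclusion: 6188 − 2001 + 27 = 4214.

4214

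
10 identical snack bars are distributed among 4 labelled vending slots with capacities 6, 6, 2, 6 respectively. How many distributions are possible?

Without the upper bounds there are C(13,3) = 286 ways to split 10 among 4 vending slots.
Subtract solutions that violate a single cap (substitute x_i' = x_i − (cap_i+1)): x_1 ≥ 7 gives C(6,3) = 20; x_2 ≥ 7 gives C(6,3) = 20; x_3 ≥ 3 gives C(10,3) = 120; x_4 ≥ 7 gives C(6,3) = 20. Together 180.
Add back pairs where two caps are both exceeded: 0 + 1 + 0 + 1 + 0 + 1 = 3.
By inclusion–exclusion the count is 286 − 180 + 3 = 109.

109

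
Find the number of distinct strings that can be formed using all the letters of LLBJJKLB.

The 8 letters of LLBJJKLB have repeats: B appearing twice, J appearing twice, and L appearing 3 times.
Dividing 8! = 40320 by 3!·2!·2! = 24 for the repeated letters gives 1680.

1680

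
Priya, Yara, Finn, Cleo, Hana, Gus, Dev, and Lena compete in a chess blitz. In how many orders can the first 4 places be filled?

This is an ordered selection of 4 from 8: P(8,4).
That gives 8 × 7 × 6 × 5 = 1680.

1680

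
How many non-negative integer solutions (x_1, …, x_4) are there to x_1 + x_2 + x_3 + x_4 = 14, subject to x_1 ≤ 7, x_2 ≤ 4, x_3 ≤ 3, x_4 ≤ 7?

90

By stars and bars, unrestricted non-negative solutions to x_1+…+x_4 = 14 number C(14+3,3) = 680.
Subtract solutions that violate a single cap (substitute x_i' = x_i − (cap_i+1)): x_1 ≥ 8 gives C(9,3) = 84; x_2 ≥ 5 gives C(12,3) = 220; x_3 ≥ 4 gives C(13,3) = 286; x_4 ≥ 8 gives C(9,3) = 84. Together 674.
Add back pairs where two caps are both exceeded: 4 + 10 + 0 + 56 + 4 + 10 = 84.
By inclusion–exclusion the count is 680 − 674 + 84 = 90.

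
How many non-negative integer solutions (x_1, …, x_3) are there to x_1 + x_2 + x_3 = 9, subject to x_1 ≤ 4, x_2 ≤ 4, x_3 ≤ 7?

22

Without the upper bounds there are C(11,2) = 55 ways to split 9 among 3 variables.
Subtract solutions that violate a single cap (substitute x_i' = x_i − (cap_i+1)): x_1 ≥ 5 gives C(6,2) = 15; x_2 ≥ 5 gives C(6,2) = 15; x_3 ≥ 8 gives C(3,2) = 3. Together 33.
No two caps can be exceeded simultaneously, so the pair terms are all 0.
By inclusion–exclusion the count is 55 − 33 + 0 = 22.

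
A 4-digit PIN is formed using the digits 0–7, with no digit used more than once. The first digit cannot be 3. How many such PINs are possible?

1470

The first digit has 8−1 = 7 choices (anything except 3).
The remaining 3 digits are filled from the other 7 symbols without repetition: 7 × 6 × 5 = 210.
Total: 7 × 210 = 1470.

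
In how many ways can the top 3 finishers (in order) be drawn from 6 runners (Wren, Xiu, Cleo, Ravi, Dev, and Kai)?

120

There are 6 choices for 1st place, 5 for 2nd, and 4 for 3rd.
That gives 6 × 5 × 4 = 120.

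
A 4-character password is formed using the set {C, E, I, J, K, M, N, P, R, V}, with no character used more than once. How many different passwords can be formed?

Choose and order 4 of the 10 symbols: the first character has 10 options, the next 9, then 8, 7.
10 × 9 × 8 × 7 = 5040.

5040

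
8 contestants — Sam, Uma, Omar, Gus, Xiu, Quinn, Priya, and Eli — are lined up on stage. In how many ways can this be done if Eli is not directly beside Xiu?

Of the 8! = 40320 arrangements, those with Eli and Xiu adjacent number 2 × 7! = 10080 (treat the pair as a block with 2 internal orders).
Complementary counting: 40320 − 10080 = 30240.

30240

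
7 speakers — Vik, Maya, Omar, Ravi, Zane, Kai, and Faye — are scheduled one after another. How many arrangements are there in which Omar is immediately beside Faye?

Place the 5 others and the Omar-Faye pair as 6 objects in a line; the pair has 2 internal arrangements.
That gives 2 × 6! = 2 × 720 = 1440.

1440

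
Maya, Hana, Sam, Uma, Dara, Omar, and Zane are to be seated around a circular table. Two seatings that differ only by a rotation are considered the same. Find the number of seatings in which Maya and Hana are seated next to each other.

Glue Maya and Hana into a block (2 internal orders). Seating 6 units around a circle gives (5)! arrangements.
So 2 × (5)! = 2 × 120 = 240.

240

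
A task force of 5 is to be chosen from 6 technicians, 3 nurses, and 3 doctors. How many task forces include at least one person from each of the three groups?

540

With no constraint there are C(12,5) = 792 possible selections.
Selections missing a whole group: no technicians → C(6,5) = 6; no nurses → C(9,5) = 126; no doctors → C(9,5) = 126.
Add back selections omitting two groups (i.e. drawn from a single group): C(6,5) + C(3,5) + C(3,5) = 6.
By inclusion–exclusion: 792 − 258 + 6 = 540.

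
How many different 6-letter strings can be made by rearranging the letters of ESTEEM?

The 6 letters of ESTEEM have repeats: E appearing 3 times.
The number of distinct arrangements is 6!/(3!) = 720/6 = 120.

120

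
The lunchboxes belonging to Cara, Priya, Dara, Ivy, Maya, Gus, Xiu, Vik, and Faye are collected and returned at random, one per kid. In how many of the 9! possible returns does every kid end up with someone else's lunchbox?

This is the derangement count D_9: permutations of 9 items with no fixed point.
By inclusion–exclusion this is Σ_{j=0}^{9} (−1)^j C(9,j)·(9−j)!.
Computing: 362880 − 362880 + 181440 − 60480 + 15120 − 3024 + 504 − 72 + 9 − 1 = 133496.

133496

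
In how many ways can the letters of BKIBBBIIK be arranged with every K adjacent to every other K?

Treat the 2 copies of K as a single block. The multiset to arrange is then {KK, B, B, B, B, I, I, I}, 8 items in all.
That gives (8)!/(4!·3!) = 280 arrangements.

280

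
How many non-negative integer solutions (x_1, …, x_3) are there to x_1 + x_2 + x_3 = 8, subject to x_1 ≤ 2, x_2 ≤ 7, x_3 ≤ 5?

17

Without the upper bounds there are C(10,2) = 45 ways to split 8 among 3 variables.
Subtract solutions that violate a single cap (substitute x_i' = x_i − (cap_i+1)): x_1 ≥ 3 gives C(7,2) = 21; x_2 ≥ 8 gives C(2,2) = 1; x_3 ≥ 6 gives C(4,2) = 6. Together 28.
No two caps can be exceeded simultaneously, so the pair terms are all 0.
By inclusion–exclusion the count is 45 − 28 + 0 = 17.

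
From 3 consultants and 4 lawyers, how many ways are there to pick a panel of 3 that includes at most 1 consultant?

22

Split by how many consultants are chosen (0 through 1).
Sum: C(3,0)·C(4,3) + C(3,1)·C(4,2) = 4 + 18 = 22.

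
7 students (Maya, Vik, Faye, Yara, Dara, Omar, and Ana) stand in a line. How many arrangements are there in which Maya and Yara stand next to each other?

Glue Maya and Yara into one block (2 internal orders), leaving 6 units to arrange in a row.
That gives 2 × 6! = 2 × 720 = 1440.

1440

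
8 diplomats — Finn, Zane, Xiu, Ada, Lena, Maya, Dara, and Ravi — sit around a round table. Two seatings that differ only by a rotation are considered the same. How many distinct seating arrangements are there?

Fix one person's seat to break rotational symmetry; the remaining 7 people can be arranged in (7)! = 5040 ways.

5040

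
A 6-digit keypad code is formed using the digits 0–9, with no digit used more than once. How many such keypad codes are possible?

151200

This is a permutation of 6 out of 10: P(10,6) = 10!/4!.
That product is 10 × 9 × 8 × 7 × 6 × 5 = 151200.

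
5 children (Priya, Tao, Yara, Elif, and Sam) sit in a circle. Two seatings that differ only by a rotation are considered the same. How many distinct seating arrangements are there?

24

Fix one person's seat to break rotational symmetry; the remaining 4 people can be arranged in (4)! = 24 ways.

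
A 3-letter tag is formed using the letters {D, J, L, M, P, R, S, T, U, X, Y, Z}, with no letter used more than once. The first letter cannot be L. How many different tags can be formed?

The first letter has 12−1 = 11 choices (anything except L).
The remaining 2 letters are filled from the other 11 symbols without repetition: 11 × 10 = 110.
Total: 11 × 110 = 1210.

1210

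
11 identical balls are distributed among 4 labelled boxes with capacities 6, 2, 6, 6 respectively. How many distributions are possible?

Without the upper bounds there are C(14,3) = 364 ways to split 11 among 4 boxes.
Subtract solutions that violate a single cap (substitute x_i' = x_i − (cap_i+1)): x_1 ≥ 7 gives C(7,3) = 35; x_2 ≥ 3 gives C(11,3) = 165; x_3 ≥ 7 gives C(7,3) = 35; x_4 ≥ 7 gives C(7,3) = 35. Together 270.
Add back pairs where two caps are both exceeded: 4 + 0 + 0 + 4 + 4 + 0 = 12.
By inclusion–exclusion the count is 364 − 270 + 12 = 106.

106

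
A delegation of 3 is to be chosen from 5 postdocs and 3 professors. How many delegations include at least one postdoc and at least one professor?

With no constraint there are C(8,3) = 56 possible selections.
Subtract selections that omit an entire group: no postdocs → C(3,3) = 1; no professors → C(5,3) = 10.
Both groups omitted at once is impossible, so 56 − 11 = 45.

45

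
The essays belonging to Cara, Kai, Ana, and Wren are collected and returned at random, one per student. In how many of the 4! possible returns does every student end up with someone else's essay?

Count assignments avoiding every fixed point. For any j of the 4 students fixed to their own essay, the other 4−j can be arranged in (4−j)! ways.
By inclusion–exclusion this is Σ_{j=0}^{4} (−1)^j C(4,j)·(4−j)!.
Computing: 24 − 24 + 12 − 4 + 1 = 9.

9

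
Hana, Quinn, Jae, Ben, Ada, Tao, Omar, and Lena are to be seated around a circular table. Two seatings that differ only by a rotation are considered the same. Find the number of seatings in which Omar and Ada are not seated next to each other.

All circular seatings of 8 people number (7)! = 5040.
Those with Omar next to Ada: fuse the pair into one unit and seat 7 units around a circle — 2·(6)! = 1440.
Subtracting, 5040 − 1440 = 3600.

3600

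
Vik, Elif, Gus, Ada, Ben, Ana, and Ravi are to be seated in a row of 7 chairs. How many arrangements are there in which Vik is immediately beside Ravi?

Glue Vik and Ravi into one block (2 internal orders), leaving 6 units to arrange in a row.
That gives 2 × 6! = 2 × 720 = 1440.

1440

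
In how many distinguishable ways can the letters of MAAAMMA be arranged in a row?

Letter multiplicities in MAAAMMA: A×4, M×3.
So there are 7! / (4!·3!) = 35 distinguishable arrangements.

35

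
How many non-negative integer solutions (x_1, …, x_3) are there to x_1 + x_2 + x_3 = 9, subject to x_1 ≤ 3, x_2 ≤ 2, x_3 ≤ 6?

6

Ignoring the caps, the number of non-negative solutions to x_1+…+x_3 = 9 is C(11,2) = 55.
Subtract solutions that violate a single cap (substitute x_i' = x_i − (cap_i+1)): x_1 ≥ 4 gives C(7,2) = 21; x_2 ≥ 3 gives C(8,2) = 28; x_3 ≥ 7 gives C(4,2) = 6. Together 55.
Add back pairs where two caps are both exceeded: 6 + 0 + 0 = 6.
By inclusion–exclusion the count is 55 − 55 + 6 = 6.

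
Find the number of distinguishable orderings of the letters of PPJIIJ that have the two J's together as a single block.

Treat the 2 copies of J as a single block. The multiset to arrange is then {JJ, I, I, P, P}, 5 items in all.
That gives (5)!/(2!·2!) = 30 arrangements.

30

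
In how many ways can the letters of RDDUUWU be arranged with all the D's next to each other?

120

Treat the 2 copies of D as a single block. The multiset to arrange is then {DD, R, U, U, U, W}, 6 items in all.
That gives (6)!/(3!) = 120 arrangements.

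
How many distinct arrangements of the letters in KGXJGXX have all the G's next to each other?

Treat the 2 copies of G as a single block. The multiset to arrange is then {GG, J, K, X, X, X}, 6 items in all.
That gives (6)!/(3!) = 120 arrangements.

120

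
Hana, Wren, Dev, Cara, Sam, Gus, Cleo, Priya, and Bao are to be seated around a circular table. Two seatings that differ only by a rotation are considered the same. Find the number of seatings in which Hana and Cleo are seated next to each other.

10080

Glue Hana and Cleo into a block (2 internal orders). Seating 8 units around a circle gives (7)! arrangements.
So 2 × (7)! = 2 × 5040 = 10080.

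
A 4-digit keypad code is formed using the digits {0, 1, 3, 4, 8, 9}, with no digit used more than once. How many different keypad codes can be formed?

Choose and order 4 of the 6 symbols: the first digit has 6 options, the next 5, then 4, 3.
6 × 5 × 4 × 3 = 360.

360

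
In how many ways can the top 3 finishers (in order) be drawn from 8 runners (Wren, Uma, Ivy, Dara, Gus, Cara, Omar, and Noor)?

This is an ordered selection of 3 from 8: P(8,3).
That gives 8 × 7 × 6 = 336.

336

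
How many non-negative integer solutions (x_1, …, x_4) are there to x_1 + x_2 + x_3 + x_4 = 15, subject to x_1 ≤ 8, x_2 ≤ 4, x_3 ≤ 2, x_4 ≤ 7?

60

Without the upper bounds there are C(18,3) = 816 ways to split 15 among 4 variables.
Subtract solutions that violate a single cap (substitute x_i' = x_i − (cap_i+1)): x_1 ≥ 9 gives C(9,3) = 84; x_2 ≥ 5 gives C(13,3) = 286; x_3 ≥ 3 gives C(15,3) = 455; x_4 ≥ 8 gives C(10,3) = 120. Together 945.
Add back pairs where two caps are both exceeded: 4 + 20 + 0 + 120 + 10 + 35 = 189.
By inclusion–exclusion the count is 816 − 945 + 189 = 60.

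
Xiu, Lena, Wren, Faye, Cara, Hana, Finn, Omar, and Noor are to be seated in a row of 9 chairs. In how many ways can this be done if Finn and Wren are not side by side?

282240

Of the 9! = 362880 arrangements, those with Finn and Wren adjacent number 2 × 8! = 80640 (treat the pair as a block with 2 internal orders).
Complementary counting: 362880 − 80640 = 282240.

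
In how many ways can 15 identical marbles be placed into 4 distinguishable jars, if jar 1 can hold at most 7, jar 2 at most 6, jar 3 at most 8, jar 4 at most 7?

By stars and bars, unrestricted non-negative solutions to x_1+…+x_4 = 15 number C(15+3,3) = 816.
Subtract solutions that violate a single cap (substitute x_i' = x_i − (cap_i+1)): x_1 ≥ 8 gives C(10,3) = 120; x_2 ≥ 7 gives C(11,3) = 165; x_3 ≥ 9 gives C(9,3) = 84; x_4 ≥ 8 gives C(10,3) = 120. Together 489.
Add back pairs where two caps are both exceeded: 1 + 0 + 0 + 0 + 1 + 0 = 2.
By inclusion–exclusion the count is 816 − 489 + 2 = 329.

329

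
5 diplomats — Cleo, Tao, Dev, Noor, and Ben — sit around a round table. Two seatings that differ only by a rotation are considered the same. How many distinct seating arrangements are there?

Seat Cleo anywhere (absorbing the rotational symmetry), then permute the other 4: (4)! = 24.

24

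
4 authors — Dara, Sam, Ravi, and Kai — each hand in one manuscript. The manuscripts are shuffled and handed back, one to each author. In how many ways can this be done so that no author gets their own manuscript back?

Let Aᵢ be the assignments in which author i gets their own manuscript. We want the size of the complement of A₁∪…∪A_4.
By inclusion–exclusion this is Σ_{j=0}^{4} (−1)^j C(4,j)·(4−j)!.
Computing: 24 − 24 + 12 − 4 + 1 = 9.

9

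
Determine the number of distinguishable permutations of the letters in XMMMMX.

Letter multiplicities in XMMMMX: M×4, X×2.
The number of distinct arrangements is 6!/(4!·2!) = 720/48 = 15.

15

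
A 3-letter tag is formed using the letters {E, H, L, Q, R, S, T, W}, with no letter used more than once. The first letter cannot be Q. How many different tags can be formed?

294

The first letter has 8−1 = 7 choices (anything except Q).
The remaining 2 letters are filled from the other 7 symbols without repetition: 7 × 6 = 42.
Total: 7 × 42 = 294.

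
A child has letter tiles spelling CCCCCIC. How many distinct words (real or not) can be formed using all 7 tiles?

CCCCCIC has 7 letters with C appearing 6 times.
So there are 7! / (6!) = 7 distinguishable arrangements.

7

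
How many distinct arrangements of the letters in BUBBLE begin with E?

20

Fix E in the first position and arrange the remaining 5 letters.
Those 5 letters have B appearing 3 times, giving (5)!/(3!) = 20.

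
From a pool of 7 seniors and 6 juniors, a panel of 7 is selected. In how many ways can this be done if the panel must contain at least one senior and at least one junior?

1715

With no constraint there are C(13,7) = 1716 possible selections.
Subtract selections that omit an entire group: no seniors → C(6,7) = 0; no juniors → C(7,7) = 1.
Both groups omitted at once is impossible, so 1716 − 1 = 1715.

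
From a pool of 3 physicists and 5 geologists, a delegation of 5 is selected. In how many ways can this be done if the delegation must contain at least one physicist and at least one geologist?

55

Unrestricted: C(8,5) = 56 ways to pick any 5 of the 8.
Subtract selections that omit an entire group: no physicists → C(5,5) = 1; no geologists → C(3,5) = 0.
Both groups omitted at once is impossible, so 56 − 1 = 55.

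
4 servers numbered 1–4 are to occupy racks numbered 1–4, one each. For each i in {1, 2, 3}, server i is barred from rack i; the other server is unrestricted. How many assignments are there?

11

Let Aᵢ (for i ∈ {1, 2, 3}) be the placements that put server i in its forbidden rack. Any j of these fix j positions, leaving (4−j)! ways to fill the rest, and there are C(3,j) ways to pick which j.
By inclusion–exclusion, the number of valid placements is Σ_{j=0}^{3} (−1)^j C(3,j)·(4−j)!.
Computing: 24 − 18 + 6 − 1 = 11.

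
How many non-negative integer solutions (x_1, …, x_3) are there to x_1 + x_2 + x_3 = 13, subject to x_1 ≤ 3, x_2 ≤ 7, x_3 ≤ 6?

10

Without the upper bounds there are C(15,2) = 105 ways to split 13 among 3 variables.
Subtract solutions that violate a single cap (substitute x_i' = x_i − (cap_i+1)): x_1 ≥ 4 gives C(11,2) = 55; x_2 ≥ 8 gives C(7,2) = 21; x_3 ≥ 7 gives C(8,2) = 28. Together 104.
Add back pairs where two caps are both exceeded: 3 + 6 + 0 = 9.
By inclusion–exclusion the count is 105 − 104 + 9 = 10.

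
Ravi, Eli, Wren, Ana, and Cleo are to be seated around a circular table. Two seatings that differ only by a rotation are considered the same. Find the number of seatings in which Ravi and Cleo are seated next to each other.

Treat {Ravi, Cleo} as one unit (2 internal orders) and seat the resulting 4 units around the table: (3)! circular arrangements.
So 2 × (3)! = 2 × 6 = 12.

12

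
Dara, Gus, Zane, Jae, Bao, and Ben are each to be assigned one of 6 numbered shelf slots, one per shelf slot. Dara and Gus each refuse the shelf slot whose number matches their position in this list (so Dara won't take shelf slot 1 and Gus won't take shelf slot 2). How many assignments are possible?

504

Let Aᵢ (for i ∈ {1, 2}) be the placements that put person i in their forbidden shelf slot. Any j of these fix j positions, leaving (6−j)! ways to fill the rest, and there are C(2,j) ways to pick which j.
By inclusion–exclusion, the number of valid placements is Σ_{j=0}^{2} (−1)^j C(2,j)·(6−j)!.
Computing: 720 − 240 + 24 = 504.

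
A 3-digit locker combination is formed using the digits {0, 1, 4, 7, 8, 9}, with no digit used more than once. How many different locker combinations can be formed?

Choose and order 3 of the 6 symbols: the first digit has 6 options, the next 5, then 4.
6 × 5 × 4 = 120.

120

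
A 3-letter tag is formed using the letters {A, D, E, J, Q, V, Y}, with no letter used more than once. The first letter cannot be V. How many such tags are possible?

180

The first letter has 7−1 = 6 choices (anything except V).
The remaining 2 letters are filled from the other 6 symbols without repetition: 6 × 5 = 30.
Total: 6 × 30 = 180.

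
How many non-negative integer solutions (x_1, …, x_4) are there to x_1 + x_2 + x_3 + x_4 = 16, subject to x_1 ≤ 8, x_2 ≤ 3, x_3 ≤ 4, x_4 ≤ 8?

90

Without the upper bounds there are C(19,3) = 969 ways to split 16 among 4 variables.
Subtract solutions that violate a single cap (substitute x_i' = x_i − (cap_i+1)): x_1 ≥ 9 gives C(10,3) = 120; x_2 ≥ 4 gives C(15,3) = 455; x_3 ≥ 5 gives C(14,3) = 364; x_4 ≥ 9 gives C(10,3) = 120. Together 1059.
Add back pairs where two caps are both exceeded: 20 + 10 + 0 + 120 + 20 + 10 = 180.
By inclusion–exclusion the count is 969 − 1059 + 180 = 90.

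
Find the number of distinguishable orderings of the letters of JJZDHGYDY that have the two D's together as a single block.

10080

Treat the 2 copies of D as a single block. The multiset to arrange is then {DD, G, H, J, J, Y, Y, Z}, 8 items in all.
That gives (8)!/(2!·2!) = 10080 arrangements.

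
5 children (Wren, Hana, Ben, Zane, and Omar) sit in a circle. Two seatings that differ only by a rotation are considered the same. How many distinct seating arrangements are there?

24

Fix one person's seat to break rotational symmetry; the remaining 4 people can be arranged in (4)! = 24 ways.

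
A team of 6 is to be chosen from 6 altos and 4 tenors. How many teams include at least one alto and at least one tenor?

Unrestricted: C(10,6) = 210 ways to pick any 6 of the 10.
Selections missing a whole group: no altos → C(4,6) = 0; no tenors → C(6,6) = 1.
Both groups omitted at once is impossible, so 210 − 1 = 209.

209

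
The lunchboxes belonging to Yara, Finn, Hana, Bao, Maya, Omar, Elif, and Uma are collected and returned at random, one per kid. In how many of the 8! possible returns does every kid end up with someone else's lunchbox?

Let Aᵢ be the assignments in which kid i gets their own lunchbox. We want the size of the complement of A₁∪…∪A_8.
By inclusion–exclusion this is Σ_{j=0}^{8} (−1)^j C(8,j)·(8−j)!.
Computing: 40320 − 40320 + 20160 − 6720 + 1680 − 336 + 56 − 8 + 1 = 14833.

14833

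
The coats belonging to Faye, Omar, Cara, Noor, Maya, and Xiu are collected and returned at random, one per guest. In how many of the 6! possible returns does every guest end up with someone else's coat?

Count assignments avoiding every fixed point. For any j of the 6 guests fixed to their own coat, the other 6−j can be arranged in (6−j)! ways.
By inclusion–exclusion this is Σ_{j=0}^{6} (−1)^j C(6,j)·(6−j)!.
Computing: 720 − 720 + 360 − 120 + 30 − 6 + 1 = 265.

265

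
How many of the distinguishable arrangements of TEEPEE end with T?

With the last slot taken by T, it remains to arrange the other 5 letters (EEPEE).
Those 5 letters have E appearing 4 times, giving (5)!/(4!) = 5.

5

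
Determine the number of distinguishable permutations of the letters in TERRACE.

1260

Letter multiplicities in TERRACE: A×1, C×1, E×2, R×2, T×1.
So there are 7! / (2!·2!) = 1260 distinguishable arrangements.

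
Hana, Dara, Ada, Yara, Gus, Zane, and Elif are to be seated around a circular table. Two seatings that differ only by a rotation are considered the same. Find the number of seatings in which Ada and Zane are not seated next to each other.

Without the restriction there are (6)! = 720 seatings.
Those with Ada next to Zane: fuse the pair into one unit and seat 6 units around a circle — 2·(5)! = 240.
Subtracting, 720 − 240 = 480.

480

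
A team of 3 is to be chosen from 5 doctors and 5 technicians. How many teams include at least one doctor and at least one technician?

100

With no constraint there are C(10,3) = 120 possible selections.
Selections missing a whole group: no doctors → C(5,3) = 10; no technicians → C(5,3) = 10.
Both groups omitted at once is impossible, so 120 − 20 = 100.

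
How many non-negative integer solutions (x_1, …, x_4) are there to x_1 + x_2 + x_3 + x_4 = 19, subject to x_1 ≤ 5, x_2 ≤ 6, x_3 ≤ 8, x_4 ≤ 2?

10

By stars and bars, unrestricted non-negative solutions to x_1+…+x_4 = 19 number C(19+3,3) = 1540.
Subtract solutions that violate a single cap (substitute x_i' = x_i − (cap_i+1)): x_1 ≥ 6 gives C(16,3) = 560; x_2 ≥ 7 gives C(15,3) = 455; x_3 ≥ 9 gives C(13,3) = 286; x_4 ≥ 3 gives C(19,3) = 969. Together 2270.
Add back pairs where two caps are both exceeded: 84 + 35 + 286 + 20 + 220 + 120 = 765.
Subtract triples: 0 + 20 + 4 + 1 = 25.
By inclusion–exclusion the count is 1540 − 2270 + 765 − 25 = 10.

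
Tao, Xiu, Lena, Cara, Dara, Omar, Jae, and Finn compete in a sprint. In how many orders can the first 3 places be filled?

There are 8 choices for 1st place, 7 for 2nd, and 6 for 3rd.
That gives 8 × 7 × 6 = 336.

336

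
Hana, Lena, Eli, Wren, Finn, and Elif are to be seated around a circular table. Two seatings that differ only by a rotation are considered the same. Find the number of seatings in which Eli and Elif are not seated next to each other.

72

All circular seatings of 6 people number (5)! = 120.
Those with Eli next to Elif: fuse the pair into one unit and seat 5 units around a circle — 2·(4)! = 48.
Subtracting, 120 − 48 = 72.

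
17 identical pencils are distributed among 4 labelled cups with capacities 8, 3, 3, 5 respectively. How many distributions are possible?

Ignoring the caps, the number of non-negative solutions to x_1+…+x_4 = 17 is C(20,3) = 1140.
Subtract solutions that violate a single cap (substitute x_i' = x_i − (cap_i+1)): x_1 ≥ 9 gives C(11,3) = 165; x_2 ≥ 4 gives C(16,3) = 560; x_3 ≥ 4 gives C(16,3) = 560; x_4 ≥ 6 gives C(14,3) = 364. Together 1649.
Add back pairs where two caps are both exceeded: 35 + 35 + 10 + 220 + 120 + 120 = 540.
Subtract triples: 1 + 0 + 0 + 20 = 21.
By inclusion–exclusion the count is 1140 − 1649 + 540 − 21 = 10.

10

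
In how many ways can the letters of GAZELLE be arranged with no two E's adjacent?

Total arrangements of GAZELLE: 7!/(2!·2!) = 1260.
Arrangements with the E's together: treat EE as one letter, giving (6)!/(2!) = 360.
Subtracting, 1260 − 360 = 900 arrangements keep the E's apart.

900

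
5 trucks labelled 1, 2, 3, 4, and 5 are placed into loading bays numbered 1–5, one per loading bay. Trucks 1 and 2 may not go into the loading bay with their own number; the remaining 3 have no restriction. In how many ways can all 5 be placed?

78

Let Aᵢ (for i ∈ {1, 2}) be the placements that put truck i in its forbidden loading bay. Any j of these fix j positions, leaving (5−j)! ways to fill the rest, and there are C(2,j) ways to pick which j.
By inclusion–exclusion, the number of valid placements is Σ_{j=0}^{2} (−1)^j C(2,j)·(5−j)!.
Computing: 120 − 48 + 6 = 78.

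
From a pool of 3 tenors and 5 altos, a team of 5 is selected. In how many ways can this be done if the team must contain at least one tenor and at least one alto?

55

Total 5-person selections from all 8: C(8,5) = 56.
Subtract selections that omit an entire group: no tenors → C(5,5) = 1; no altos → C(3,5) = 0.
Both groups omitted at once is impossible, so 56 − 1 = 55.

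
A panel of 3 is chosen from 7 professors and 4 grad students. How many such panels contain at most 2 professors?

130

Split by how many professors are chosen (0 through 2).
Sum: C(7,0)·C(4,3) + C(7,1)·C(4,2) + C(7,2)·C(4,1) = 4 + 42 + 84 = 130.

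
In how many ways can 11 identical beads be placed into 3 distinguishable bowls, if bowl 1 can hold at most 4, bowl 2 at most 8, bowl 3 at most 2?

Without the upper bounds there are C(13,2) = 78 ways to split 11 among 3 bowls.
Subtract solutions that violate a single cap (substitute x_i' = x_i − (cap_i+1)): x_1 ≥ 5 gives C(8,2) = 28; x_2 ≥ 9 gives C(4,2) = 6; x_3 ≥ 3 gives C(10,2) = 45. Together 79.
Add back pairs where two caps are both exceeded: 0 + 10 + 0 = 10.
By inclusion–exclusion the count is 78 − 79 + 10 = 9.

9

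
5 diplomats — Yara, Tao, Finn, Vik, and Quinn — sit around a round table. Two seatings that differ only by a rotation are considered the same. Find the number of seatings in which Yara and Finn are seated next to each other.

Treat {Yara, Finn} as one unit (2 internal orders) and seat the resulting 4 units around the table: (3)! circular arrangements.
So 2 × (3)! = 2 × 6 = 12.

12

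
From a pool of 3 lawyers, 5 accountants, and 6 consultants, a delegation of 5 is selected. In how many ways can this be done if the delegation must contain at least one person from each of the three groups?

With no constraint there are C(14,5) = 2002 possible selections.
Selections missing a whole group: no lawyers → C(11,5) = 462; no accountants → C(9,5) = 126; no consultants → C(8,5) = 56.
Add back selections omitting two groups (i.e. drawn from a single group): C(3,5) + C(5,5) + C(6,5) = 7.
By inclusion–exclusion: 2002 − 644 + 7 = 1365.

1365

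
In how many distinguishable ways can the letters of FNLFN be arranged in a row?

Letter multiplicities in FNLFN: F×2, L×1, N×2.
Dividing 5! = 120 by 2!·2! = 4 for the repeated letters gives 30.

30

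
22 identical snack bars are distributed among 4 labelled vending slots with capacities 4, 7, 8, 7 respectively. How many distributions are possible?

Ignoring the caps, the number of non-negative solutions to x_1+…+x_4 = 22 is C(25,3) = 2300.
Subtract solutions that violate a single cap (substitute x_i' = x_i − (cap_i+1)): x_1 ≥ 5 gives C(20,3) = 1140; x_2 ≥ 8 gives C(17,3) = 680; x_3 ≥ 9 gives C(16,3) = 560; x_4 ≥ 8 gives C(17,3) = 680. Together 3060.
Add back pairs where two caps are both exceeded: 220 + 165 + 220 + 56 + 84 + 56 = 801.
Subtract triples: 1 + 4 + 1 + 0 = 6.
By inclusion–exclusion the count is 2300 − 3060 + 801 − 6 = 35.

35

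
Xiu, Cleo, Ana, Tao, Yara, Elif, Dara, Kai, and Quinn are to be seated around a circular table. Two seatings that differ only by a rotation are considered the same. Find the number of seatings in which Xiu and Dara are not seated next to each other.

Without the restriction there are (8)! = 40320 seatings.
Those with Xiu next to Dara: fuse the pair into one unit and seat 8 units around a circle — 2·(7)! = 10080.
Subtracting, 40320 − 10080 = 30240.

30240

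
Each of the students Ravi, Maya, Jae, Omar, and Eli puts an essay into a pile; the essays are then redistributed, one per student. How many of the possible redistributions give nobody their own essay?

Let Aᵢ be the assignments in which student i gets their own essay. We want the size of the complement of A₁∪…∪A_5.
By inclusion–exclusion this is Σ_{j=0}^{5} (−1)^j C(5,j)·(5−j)!.
Computing: 120 − 120 + 60 − 20 + 5 − 1 = 44.

44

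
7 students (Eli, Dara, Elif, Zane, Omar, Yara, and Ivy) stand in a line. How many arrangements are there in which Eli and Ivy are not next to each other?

3600

There are 7! = 5040 arrangements in all. If Eli and Ivy are adjacent, merging them into one block gives 2·(6)! = 1440 arrangements.
So 5040 − 1440 = 3600 arrangements keep them apart.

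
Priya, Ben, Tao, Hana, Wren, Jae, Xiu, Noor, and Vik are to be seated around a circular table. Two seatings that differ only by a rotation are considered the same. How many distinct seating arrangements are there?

40320

Around a circle, 9 distinct people have 9!/9 = (8)! = 40320 rotationally distinct seatings.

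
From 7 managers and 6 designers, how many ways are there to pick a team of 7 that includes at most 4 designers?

1583

Split by how many designers are chosen (0 through 4).
Sum: C(6,0)·C(7,7) + C(6,1)·C(7,6) + C(6,2)·C(7,5) + C(6,3)·C(7,4) + C(6,4)·C(7,3) = 1 + 42 + 315 + 700 + 525 = 1583.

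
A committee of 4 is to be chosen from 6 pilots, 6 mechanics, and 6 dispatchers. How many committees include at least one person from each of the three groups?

Total 4-person selections from all 18: C(18,4) = 3060.
Selections missing a whole group: no pilots → C(12,4) = 495; no mechanics → C(12,4) = 495; no dispatchers → C(12,4) = 495.
Add back selections omitting two groups (i.e. drawn from a single group): C(6,4) + C(6,4) + C(6,4) = 45.
By inclusion–exclusion: 3060 − 1485 + 45 = 1620.

1620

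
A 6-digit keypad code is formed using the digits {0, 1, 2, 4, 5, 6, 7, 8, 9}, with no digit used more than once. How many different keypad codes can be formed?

Choose and order 6 of the 9 symbols: the first digit has 9 options, the next 8, and so on down to 4.
9 × 8 × 7 × 6 × 5 × 4 = 60480.

60480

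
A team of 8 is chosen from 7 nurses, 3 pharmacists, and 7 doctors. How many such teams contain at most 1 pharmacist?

Split by how many pharmacists are chosen (0 through 1).
Sum: C(3,0)·C(14,8) + C(3,1)·C(14,7) = 3003 + 10296 = 13299.

13299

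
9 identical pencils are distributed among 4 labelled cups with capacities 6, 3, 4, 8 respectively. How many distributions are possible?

Without the upper bounds there are C(12,3) = 220 ways to split 9 among 4 cups.
Subtract solutions that violate a single cap (substitute x_i' = x_i − (cap_i+1)): x_1 ≥ 7 gives C(5,3) = 10; x_2 ≥ 4 gives C(8,3) = 56; x_3 ≥ 5 gives C(7,3) = 35; x_4 ≥ 9 gives C(3,3) = 1. Together 102.
Add back pairs where two caps are both exceeded: 0 + 0 + 0 + 1 + 0 + 0 = 1.
By inclusion–exclusion the count is 220 − 102 + 1 = 119.

119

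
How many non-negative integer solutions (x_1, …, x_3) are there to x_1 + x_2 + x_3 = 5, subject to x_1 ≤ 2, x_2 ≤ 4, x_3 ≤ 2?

Ignoring the caps, the number of non-negative solutions to x_1+…+x_3 = 5 is C(7,2) = 21.
Subtract solutions that violate a single cap (substitute x_i' = x_i − (cap_i+1)): x_1 ≥ 3 gives C(4,2) = 6; x_2 ≥ 5 gives C(2,2) = 1; x_3 ≥ 3 gives C(4,2) = 6. Together 13.
No two caps can be exceeded simultaneously, so the pair terms are all 0.
By inclusion–exclusion the count is 21 − 13 + 0 = 8.

8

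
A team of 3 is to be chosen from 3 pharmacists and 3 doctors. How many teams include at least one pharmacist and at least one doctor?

18

Unrestricted: C(6,3) = 20 ways to pick any 3 of the 6.
Selections missing a whole group: no pharmacists → C(3,3) = 1; no doctors → C(3,3) = 1.
Both groups omitted at once is impossible, so 20 − 2 = 18.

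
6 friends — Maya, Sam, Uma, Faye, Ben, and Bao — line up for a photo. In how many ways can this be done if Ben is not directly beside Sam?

Of the 6! = 720 arrangements, those with Ben and Sam adjacent number 2 × 5! = 240 (treat the pair as a block with 2 internal orders).
Complementary counting: 720 − 240 = 480.

480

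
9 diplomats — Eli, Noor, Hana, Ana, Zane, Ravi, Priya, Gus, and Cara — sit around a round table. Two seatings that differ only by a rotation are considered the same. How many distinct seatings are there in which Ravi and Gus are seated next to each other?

10080

Glue Ravi and Gus into a block (2 internal orders). Seating 8 units around a circle gives (7)! arrangements.
So 2 × (7)! = 2 × 5040 = 10080.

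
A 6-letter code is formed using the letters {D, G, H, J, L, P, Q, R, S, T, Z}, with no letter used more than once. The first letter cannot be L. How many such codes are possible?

302400

The first letter has 11−1 = 10 choices (anything except L).
The remaining 5 letters are filled from the other 10 symbols without repetition: 10 × 9 × 8 × 7 × 6 = 30240.
Total: 10 × 30240 = 302400.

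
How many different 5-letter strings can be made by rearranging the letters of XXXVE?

The 5 letters of XXXVE have repeats: X appearing 3 times.
Dividing 5! = 120 by 3! = 6 for the repeated letters gives 20.

20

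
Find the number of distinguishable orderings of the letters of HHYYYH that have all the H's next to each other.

4

Treat the 3 copies of H as a single block. The multiset to arrange is then {HHH, Y, Y, Y}, 4 items in all.
That gives (4)!/(3!) = 4 arrangements.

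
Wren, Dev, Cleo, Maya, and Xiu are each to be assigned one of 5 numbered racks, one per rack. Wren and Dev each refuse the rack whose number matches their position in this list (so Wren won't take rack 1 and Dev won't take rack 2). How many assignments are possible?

Let Aᵢ (for i ∈ {1, 2}) be the placements that put person i in their forbidden rack. Any j of these fix j positions, leaving (5−j)! ways to fill the rest, and there are C(2,j) ways to pick which j.
By inclusion–exclusion, the number of valid placements is Σ_{j=0}^{2} (−1)^j C(2,j)·(5−j)!.
Computing: 120 − 48 + 6 = 78.

78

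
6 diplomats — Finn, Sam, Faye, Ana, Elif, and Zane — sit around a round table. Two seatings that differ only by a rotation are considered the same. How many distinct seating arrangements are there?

120

Seat Finn anywhere (absorbing the rotational symmetry), then permute the other 5: (5)! = 120.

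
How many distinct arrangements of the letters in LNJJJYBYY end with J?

3360

With the last slot taken by J, it remains to arrange the other 8 letters (LNJJYBYY).
Those 8 letters have J appearing twice and Y appearing 3 times, giving (8)!/(3!·2!) = 3360.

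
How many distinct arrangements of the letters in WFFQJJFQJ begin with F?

1680

With the first slot taken by F, it remains to arrange the other 8 letters (WFQJJFQJ).
Those 8 letters have F appearing twice, J appearing 3 times, and Q appearing twice, giving (8)!/(3!·2!·2!) = 1680.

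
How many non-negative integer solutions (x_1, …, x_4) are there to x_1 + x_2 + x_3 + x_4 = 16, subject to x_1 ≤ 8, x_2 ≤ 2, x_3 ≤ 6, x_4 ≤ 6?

64

Without the upper bounds there are C(19,3) = 969 ways to split 16 among 4 variables.
Subtract solutions that violate a single cap (substitute x_i' = x_i − (cap_i+1)): x_1 ≥ 9 gives C(10,3) = 120; x_2 ≥ 3 gives C(16,3) = 560; x_3 ≥ 7 gives C(12,3) = 220; x_4 ≥ 7 gives C(12,3) = 220. Together 1120.
Add back pairs where two caps are both exceeded: 35 + 1 + 1 + 84 + 84 + 10 = 215.
By inclusion–exclusion the count is 969 − 1120 + 215 = 64.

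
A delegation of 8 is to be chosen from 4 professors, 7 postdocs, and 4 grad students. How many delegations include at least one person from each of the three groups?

With no constraint there are C(15,8) = 6435 possible selections.
Selections missing a whole group: no professors → C(11,8) = 165; no postdocs → C(8,8) = 1; no grad students → C(11,8) = 165.
Add back selections omitting two groups (i.e. drawn from a single group): C(4,8) + C(7,8) + C(4,8) = 0.
By inclusion–exclusion: 6435 − 331 + 0 = 6104.

6104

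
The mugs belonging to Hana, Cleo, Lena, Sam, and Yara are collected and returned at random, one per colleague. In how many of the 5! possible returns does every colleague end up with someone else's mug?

44

This is the derangement count D_5: permutations of 5 items with no fixed point.
By inclusion–exclusion this is Σ_{j=0}^{5} (−1)^j C(5,j)·(5−j)!.
Computing: 120 − 120 + 60 − 20 + 5 − 1 = 44.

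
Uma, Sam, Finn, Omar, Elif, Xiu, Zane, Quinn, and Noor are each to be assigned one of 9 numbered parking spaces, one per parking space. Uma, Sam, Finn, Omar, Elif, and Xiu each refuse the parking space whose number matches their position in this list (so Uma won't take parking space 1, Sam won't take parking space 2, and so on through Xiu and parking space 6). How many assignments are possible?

183822

Let Aᵢ (for 1 ≤ i ≤ 6) be the placements that put person i in their forbidden parking space. Any j of these fix j positions, leaving (9−j)! ways to fill the rest, and there are C(6,j) ways to pick which j.
By inclusion–exclusion, the number of valid placements is Σ_{j=0}^{6} (−1)^j C(6,j)·(9−j)!.
Computing: 362880 − 241920 + 75600 − 14400 + 1800 − 144 + 6 = 183822.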